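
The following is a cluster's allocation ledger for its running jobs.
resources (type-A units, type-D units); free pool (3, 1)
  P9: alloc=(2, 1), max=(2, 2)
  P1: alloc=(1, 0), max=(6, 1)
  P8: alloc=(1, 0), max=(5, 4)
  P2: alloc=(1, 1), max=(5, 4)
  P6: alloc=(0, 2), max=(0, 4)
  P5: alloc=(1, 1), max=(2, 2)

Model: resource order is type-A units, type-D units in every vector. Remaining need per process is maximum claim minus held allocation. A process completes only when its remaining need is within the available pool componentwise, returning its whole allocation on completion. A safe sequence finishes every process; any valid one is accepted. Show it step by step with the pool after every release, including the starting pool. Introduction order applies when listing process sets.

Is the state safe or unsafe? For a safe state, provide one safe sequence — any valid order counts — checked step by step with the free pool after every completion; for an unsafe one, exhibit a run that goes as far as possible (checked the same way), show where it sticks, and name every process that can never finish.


SAFE. One safe sequence: P9, P1, P5, P2, P6, P8.
Key observation: reading the order forward, P9 is the first process whose need (0, 1) meets the free pool (3, 1) exactly on a resource it requests.
Check, step by step:
  pool = (3, 1)
  P9: need (0, 1) fits (3, 1); releases (2, 1), pool now (5, 2)
  P1: need (5, 1) fits (5, 2); releases (1, 0), pool now (6, 2)
  P5: need (1, 1) fits (6, 2); releases (1, 1), pool now (7, 3)
  P2: need (4, 3) fits (7, 3); releases (1, 1), pool now (8, 4)
  P6: need (0, 2) fits (8, 4); releases (0, 2), pool now (8, 6)
  P8: need (4, 4) fits (8, 6); releases (1, 0), pool now (9, 6)


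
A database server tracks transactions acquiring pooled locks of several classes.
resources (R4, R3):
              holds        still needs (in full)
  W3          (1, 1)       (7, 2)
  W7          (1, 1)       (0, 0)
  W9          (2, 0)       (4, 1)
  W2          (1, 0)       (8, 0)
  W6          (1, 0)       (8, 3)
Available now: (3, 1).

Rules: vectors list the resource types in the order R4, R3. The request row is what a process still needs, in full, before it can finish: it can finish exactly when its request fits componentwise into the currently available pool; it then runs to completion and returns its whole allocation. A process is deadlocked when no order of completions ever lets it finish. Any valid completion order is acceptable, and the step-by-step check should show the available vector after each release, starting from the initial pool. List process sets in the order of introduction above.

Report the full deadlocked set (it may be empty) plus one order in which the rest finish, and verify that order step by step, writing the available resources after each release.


The deadlocked set is W3, W2 and W6.
Key observation: no order helps: past W7, W9, the free pool tops out at (6, 2), below what each blocked process needs in R4.
A valid finishing order for the others: W7, W9. Verifying each step:
  pool = (3, 1)
  W7 needs (0, 0) <= (3, 1) -> finishes; pool += (1, 1) = (4, 2)
  W9 needs (4, 1) <= (4, 2) -> finishes; pool += (2, 0) = (6, 2)
The stuck group stays short no matter what:
  W3 still needs (7, 2) but only (6, 2) is free — short on R4
  W2 still needs (8, 0) but only (6, 2) is free — short on R4
  W6 still needs (8, 3) but only (6, 2) is free — short on R4 and R3


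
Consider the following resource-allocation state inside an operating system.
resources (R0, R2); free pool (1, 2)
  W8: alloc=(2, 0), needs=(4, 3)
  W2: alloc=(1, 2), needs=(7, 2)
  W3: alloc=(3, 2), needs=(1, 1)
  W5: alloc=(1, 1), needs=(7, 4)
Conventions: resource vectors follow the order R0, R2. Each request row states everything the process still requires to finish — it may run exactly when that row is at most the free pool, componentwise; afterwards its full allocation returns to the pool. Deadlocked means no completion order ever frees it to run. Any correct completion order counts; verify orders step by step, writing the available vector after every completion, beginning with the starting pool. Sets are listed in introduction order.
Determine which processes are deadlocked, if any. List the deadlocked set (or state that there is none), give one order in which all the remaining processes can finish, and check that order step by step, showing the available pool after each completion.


Deadlocked: W2 and W5.
Key observation: R0 is the bottleneck — with W3, W8 done the pool holds (6, 4), short of every remaining need.
One completion order for the rest: W3, W8. Verifying each step:
  pool = (1, 2)
  W3 needs (1, 1) <= (1, 2) -> finishes; pool += (3, 2) = (4, 4)
  W8 needs (4, 3) <= (4, 4) -> finishes; pool += (2, 0) = (6, 4)
The blocked processes can never fit:
  blocked: W2 wants (7, 2), pool (6, 4) — not enough R0
  blocked: W5 wants (7, 4), pool (6, 4) — not enough R0


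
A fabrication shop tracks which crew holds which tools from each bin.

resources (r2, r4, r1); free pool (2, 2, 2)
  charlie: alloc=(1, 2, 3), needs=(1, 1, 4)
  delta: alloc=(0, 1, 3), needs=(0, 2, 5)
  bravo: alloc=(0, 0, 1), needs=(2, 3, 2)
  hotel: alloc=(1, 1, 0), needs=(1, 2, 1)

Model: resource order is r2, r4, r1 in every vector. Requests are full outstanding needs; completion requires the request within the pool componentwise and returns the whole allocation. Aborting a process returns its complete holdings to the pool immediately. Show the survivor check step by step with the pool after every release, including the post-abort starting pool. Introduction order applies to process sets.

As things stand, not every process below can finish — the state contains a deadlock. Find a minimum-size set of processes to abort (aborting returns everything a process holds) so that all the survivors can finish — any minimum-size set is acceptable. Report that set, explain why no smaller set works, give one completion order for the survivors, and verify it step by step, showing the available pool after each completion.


Abort charlie.
Key observation: delta had no path to completion before; after the abort of charlie ((1, 2, 3) returned), step 1 is where it fits.
Why nothing smaller works: aborting no one leaves the state deadlocked as given.
One survivor order: delta, bravo, hotel. Check, step by step (post-abort pool first):
  pool = (3, 4, 5)
  delta needs (0, 2, 5) <= (3, 4, 5) -> finishes; pool += (0, 1, 3) = (3, 5, 8)
  bravo needs (2, 3, 2) <= (3, 5, 8) -> finishes; pool += (0, 0, 1) = (3, 5, 9)
  hotel needs (1, 2, 1) <= (3, 5, 9) -> finishes; pool += (1, 1, 0) = (4, 6, 9)


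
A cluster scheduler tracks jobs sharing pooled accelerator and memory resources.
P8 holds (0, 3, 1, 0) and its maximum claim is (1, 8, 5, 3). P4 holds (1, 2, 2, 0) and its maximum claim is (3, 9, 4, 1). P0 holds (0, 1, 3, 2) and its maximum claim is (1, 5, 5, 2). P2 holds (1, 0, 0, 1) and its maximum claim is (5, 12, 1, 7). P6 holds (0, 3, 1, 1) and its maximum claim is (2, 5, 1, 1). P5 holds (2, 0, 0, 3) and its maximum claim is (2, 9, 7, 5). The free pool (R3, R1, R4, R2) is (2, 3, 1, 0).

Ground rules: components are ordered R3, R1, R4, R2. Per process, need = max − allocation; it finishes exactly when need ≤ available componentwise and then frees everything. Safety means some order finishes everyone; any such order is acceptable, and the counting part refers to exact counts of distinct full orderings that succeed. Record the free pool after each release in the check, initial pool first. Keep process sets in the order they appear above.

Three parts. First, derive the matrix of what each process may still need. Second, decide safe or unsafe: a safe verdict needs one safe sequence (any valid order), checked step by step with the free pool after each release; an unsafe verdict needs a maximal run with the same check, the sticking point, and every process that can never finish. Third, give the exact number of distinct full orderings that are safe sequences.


(1) Remaining need (order R3, R1, R4, R2):
  P8: (1, 5, 4, 3)
  P4: (2, 7, 2, 1)
  P0: (1, 4, 2, 0)
  P2: (4, 12, 1, 6)
  P6: (2, 2, 0, 0)
  P5: (0, 9, 7, 2)
(2) SAFE. One safe sequence: P6, P0, P4, P8, P5, P2.
Key observation: the first exact fit in this order is P6 — it needs (2, 2, 0, 0) with (2, 3, 1, 0) free, meeting a requested resource to the last unit.
Step-by-step check:
  pool = (2, 3, 1, 0)
  run P6 (needs (2, 2, 0, 0), free (2, 3, 1, 0)); after release of (0, 3, 1, 1) the pool is (2, 6, 2, 1)
  run P0 (needs (1, 4, 2, 0), free (2, 6, 2, 1)); after release of (0, 1, 3, 2) the pool is (2, 7, 5, 3)
  run P4 (needs (2, 7, 2, 1), free (2, 7, 5, 3)); after release of (1, 2, 2, 0) the pool is (3, 9, 7, 3)
  run P8 (needs (1, 5, 4, 3), free (3, 9, 7, 3)); after release of (0, 3, 1, 0) the pool is (3, 12, 8, 3)
  run P5 (needs (0, 9, 7, 2), free (3, 12, 8, 3)); after release of (2, 0, 0, 3) the pool is (5, 12, 8, 6)
  run P2 (needs (4, 12, 1, 6), free (5, 12, 8, 6)); after release of (1, 0, 0, 1) the pool is (6, 12, 8, 7)
(3) Exactly 3 of the possible complete orderings are safe sequences.


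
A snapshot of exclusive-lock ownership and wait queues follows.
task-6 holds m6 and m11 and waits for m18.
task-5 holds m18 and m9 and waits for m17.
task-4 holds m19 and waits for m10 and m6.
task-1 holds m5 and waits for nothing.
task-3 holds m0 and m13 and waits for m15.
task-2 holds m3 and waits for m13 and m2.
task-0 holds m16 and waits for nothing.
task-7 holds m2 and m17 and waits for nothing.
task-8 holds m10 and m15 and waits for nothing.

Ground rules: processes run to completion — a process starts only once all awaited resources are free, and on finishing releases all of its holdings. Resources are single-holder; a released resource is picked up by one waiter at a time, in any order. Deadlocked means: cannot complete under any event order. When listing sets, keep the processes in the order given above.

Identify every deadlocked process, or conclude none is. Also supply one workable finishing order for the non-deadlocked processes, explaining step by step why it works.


The deadlocked set is empty.
Key observation: although several processes wait, no cycle exists — each chain bottoms out at a free runner.
One completion order for the rest: task-0, task-7, task-5, task-8, task-6, task-4, task-3, task-1, task-2.
Step-by-step check:
  task-0 waits on nothing -> runs at once and releases m16
  task-7 waits on nothing -> runs at once and releases m2 and m17
  task-5: everything it awaited (m17) is free; runs, freeing m18 and m9
  task-8 waits on nothing -> runs at once and releases m10 and m15
  task-6: everything it awaited (m18) is free; runs, freeing m6 and m11
  task-4: everything it awaited (m10 and m6) is free; runs, freeing m19
  task-3: everything it awaited (m15) is free; runs, freeing m0 and m13
  task-1 waits on nothing -> runs at once and releases m5
  task-2: everything it awaited (m13 and m2) is free; runs, freeing m3


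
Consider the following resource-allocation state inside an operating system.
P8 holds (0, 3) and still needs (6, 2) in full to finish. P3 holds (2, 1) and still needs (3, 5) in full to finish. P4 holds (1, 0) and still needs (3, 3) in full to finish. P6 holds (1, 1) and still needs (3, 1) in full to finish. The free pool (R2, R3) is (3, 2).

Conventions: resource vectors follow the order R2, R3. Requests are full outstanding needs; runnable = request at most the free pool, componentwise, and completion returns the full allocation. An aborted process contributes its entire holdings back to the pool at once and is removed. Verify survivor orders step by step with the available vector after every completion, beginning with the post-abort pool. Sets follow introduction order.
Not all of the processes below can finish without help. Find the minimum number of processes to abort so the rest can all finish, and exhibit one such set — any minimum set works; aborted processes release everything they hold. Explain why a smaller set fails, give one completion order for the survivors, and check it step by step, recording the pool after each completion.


The answer: abort P3.
Key observation: aborting P3 returns (2, 1), and P8 — hopeless before — runs at step 2 with the returned capacity in the pool.
Minimality: the empty abort set fails — the state is deadlocked as it stands.
The survivors complete as P6, P8, P4. Walking it through (starting from the post-abort pool):
  pool = (5, 3)
  run P6 (needs (3, 1), free (5, 3)); after release of (1, 1) the pool is (6, 4)
  run P8 (needs (6, 2), free (6, 4)); after release of (0, 3) the pool is (6, 7)
  run P4 (needs (3, 3), free (6, 7)); after release of (1, 0) the pool is (7, 7)


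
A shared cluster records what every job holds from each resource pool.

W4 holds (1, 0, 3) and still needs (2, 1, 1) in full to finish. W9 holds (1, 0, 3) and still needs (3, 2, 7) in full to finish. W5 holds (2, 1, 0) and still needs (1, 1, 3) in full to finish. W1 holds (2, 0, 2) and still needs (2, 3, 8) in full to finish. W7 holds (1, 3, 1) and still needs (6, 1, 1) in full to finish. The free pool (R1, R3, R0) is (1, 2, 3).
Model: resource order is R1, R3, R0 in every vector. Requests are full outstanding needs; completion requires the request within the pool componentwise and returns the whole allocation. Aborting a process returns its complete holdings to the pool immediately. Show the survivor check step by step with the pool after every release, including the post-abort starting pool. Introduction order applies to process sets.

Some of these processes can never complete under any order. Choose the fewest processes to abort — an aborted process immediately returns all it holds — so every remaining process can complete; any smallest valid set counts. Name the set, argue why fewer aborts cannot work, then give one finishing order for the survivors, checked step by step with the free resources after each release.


Abort W7.
Key observation: the returned (1, 3, 1) from W7 is what brings W9 — unrunnable before, under any order — into play at step 2.
No smaller set exists: with zero aborts the deadlock remains.
The survivors complete as W4, W9, W1, W5. Check, step by step (starting from the post-abort pool):
  pool = (2, 5, 4)
  run W4 (needs (2, 1, 1), free (2, 5, 4)); after release of (1, 0, 3) the pool is (3, 5, 7)
  run W9 (needs (3, 2, 7), free (3, 5, 7)); after release of (1, 0, 3) the pool is (4, 5, 10)
  run W1 (needs (2, 3, 8), free (4, 5, 10)); after release of (2, 0, 2) the pool is (6, 5, 12)
  run W5 (needs (1, 1, 3), free (6, 5, 12)); after release of (2, 1, 0) the pool is (8, 6, 12)


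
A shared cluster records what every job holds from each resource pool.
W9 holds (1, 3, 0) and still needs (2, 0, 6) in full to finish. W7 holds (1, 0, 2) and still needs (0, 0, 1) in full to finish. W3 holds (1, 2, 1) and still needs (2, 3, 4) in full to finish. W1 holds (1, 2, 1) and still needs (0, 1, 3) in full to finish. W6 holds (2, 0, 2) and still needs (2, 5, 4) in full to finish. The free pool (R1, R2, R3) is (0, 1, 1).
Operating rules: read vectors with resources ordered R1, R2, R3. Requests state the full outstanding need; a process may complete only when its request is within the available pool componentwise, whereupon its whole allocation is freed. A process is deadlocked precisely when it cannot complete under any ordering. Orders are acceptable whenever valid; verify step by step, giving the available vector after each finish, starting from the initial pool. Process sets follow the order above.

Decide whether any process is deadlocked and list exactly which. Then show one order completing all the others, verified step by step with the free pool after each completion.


No process is deadlocked.
Key observation: no deadlock: W7 fits now, and the freed resources carry the rest through.
One completion order for the rest: W7, W1, W3, W6, W9. Check, step by step:
  pool = (0, 1, 1)
  W7: need (0, 0, 1) fits (0, 1, 1); releases (1, 0, 2), pool now (1, 1, 3)
  W1: need (0, 1, 3) fits (1, 1, 3); releases (1, 2, 1), pool now (2, 3, 4)
  W3: need (2, 3, 4) fits (2, 3, 4); releases (1, 2, 1), pool now (3, 5, 5)
  W6: need (2, 5, 4) fits (3, 5, 5); releases (2, 0, 2), pool now (5, 5, 7)
  W9: need (2, 0, 6) fits (5, 5, 7); releases (1, 3, 0), pool now (6, 8, 7)


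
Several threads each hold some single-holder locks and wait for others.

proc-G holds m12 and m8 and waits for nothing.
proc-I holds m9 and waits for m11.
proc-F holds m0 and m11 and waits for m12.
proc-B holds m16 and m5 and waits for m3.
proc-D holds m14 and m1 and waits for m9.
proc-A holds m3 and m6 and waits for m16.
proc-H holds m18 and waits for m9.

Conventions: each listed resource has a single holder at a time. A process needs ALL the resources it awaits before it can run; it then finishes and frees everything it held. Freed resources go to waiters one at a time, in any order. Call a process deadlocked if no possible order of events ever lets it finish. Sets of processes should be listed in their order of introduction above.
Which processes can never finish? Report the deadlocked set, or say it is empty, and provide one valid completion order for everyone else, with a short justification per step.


The deadlocked set is proc-B and proc-A.
Key observation: the waits loop around proc-B -> proc-A -> proc-B with no way out; no other process is dragged down with it.
The rest can finish in the order proc-G, proc-F, proc-I, proc-H, proc-D.
Walking it through:
  proc-G: no waits; runs immediately, freeing m12 and m8
  proc-F waits on m12 — all released -> runs and releases m0 and m11
  proc-I waits on m11 — all released -> runs and releases m9
  proc-H waits on m9 — all released -> runs and releases m18
  proc-D waits on m9 — all released -> runs and releases m14 and m1


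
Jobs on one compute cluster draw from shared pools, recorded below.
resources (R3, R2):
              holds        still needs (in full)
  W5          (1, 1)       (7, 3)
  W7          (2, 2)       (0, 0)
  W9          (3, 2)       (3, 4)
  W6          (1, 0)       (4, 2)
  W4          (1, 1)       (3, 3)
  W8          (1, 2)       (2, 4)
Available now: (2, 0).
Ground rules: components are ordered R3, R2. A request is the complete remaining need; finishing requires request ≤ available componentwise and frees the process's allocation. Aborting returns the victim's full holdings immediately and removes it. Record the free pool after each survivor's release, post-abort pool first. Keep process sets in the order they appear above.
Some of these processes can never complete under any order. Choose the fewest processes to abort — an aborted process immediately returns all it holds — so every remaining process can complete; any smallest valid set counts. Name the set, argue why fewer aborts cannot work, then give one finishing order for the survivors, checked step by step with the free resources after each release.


Abort W8.
Key observation: no ordering could ever have run W9 before the abort of W8; with (1, 2) back in the pool it fits at step 2.
No smaller set exists: with zero aborts the deadlock remains.
One survivor order: W7, W9, W4, W5, W6. Check, step by step (post-abort pool first):
  pool = (3, 2)
  W7: need (0, 0) fits (3, 2); releases (2, 2), pool now (5, 4)
  W9: need (3, 4) fits (5, 4); releases (3, 2), pool now (8, 6)
  W4: need (3, 3) fits (8, 6); releases (1, 1), pool now (9, 7)
  W5: need (7, 3) fits (9, 7); releases (1, 1), pool now (10, 8)
  W6: need (4, 2) fits (10, 8); releases (1, 0), pool now (11, 8)


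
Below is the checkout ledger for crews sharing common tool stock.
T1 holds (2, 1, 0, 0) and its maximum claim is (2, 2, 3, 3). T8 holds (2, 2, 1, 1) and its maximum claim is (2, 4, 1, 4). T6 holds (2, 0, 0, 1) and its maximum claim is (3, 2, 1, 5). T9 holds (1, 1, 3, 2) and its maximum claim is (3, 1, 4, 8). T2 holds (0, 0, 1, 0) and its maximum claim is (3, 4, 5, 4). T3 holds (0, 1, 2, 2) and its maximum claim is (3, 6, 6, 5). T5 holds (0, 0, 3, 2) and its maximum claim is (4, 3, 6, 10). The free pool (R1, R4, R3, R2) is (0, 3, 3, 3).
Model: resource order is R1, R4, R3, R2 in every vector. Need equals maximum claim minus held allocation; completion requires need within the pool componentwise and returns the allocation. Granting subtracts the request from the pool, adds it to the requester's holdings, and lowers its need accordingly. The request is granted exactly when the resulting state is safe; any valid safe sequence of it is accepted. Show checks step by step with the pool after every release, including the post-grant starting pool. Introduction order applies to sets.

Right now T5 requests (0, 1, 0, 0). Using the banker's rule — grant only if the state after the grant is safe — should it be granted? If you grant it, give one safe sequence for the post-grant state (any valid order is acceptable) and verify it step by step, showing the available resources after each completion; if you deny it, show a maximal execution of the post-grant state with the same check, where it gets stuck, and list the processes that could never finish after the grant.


GRANT: granting preserves safety; a valid post-grant sequence is T8, T1, T6, T3, T9, T5, T2.
Key observation: granting shrinks the pool to (0, 2, 3, 3), yet T8 still fits and the chain goes through.
Check on the post-grant state, step by step:
  pool = (0, 2, 3, 3)
  run T8 (needs (0, 2, 0, 3), free (0, 2, 3, 3)); after release of (2, 2, 1, 1) the pool is (2, 4, 4, 4)
  run T1 (needs (0, 1, 3, 3), free (2, 4, 4, 4)); after release of (2, 1, 0, 0) the pool is (4, 5, 4, 4)
  run T6 (needs (1, 2, 1, 4), free (4, 5, 4, 4)); after release of (2, 0, 0, 1) the pool is (6, 5, 4, 5)
  run T3 (needs (3, 5, 4, 3), free (6, 5, 4, 5)); after release of (0, 1, 2, 2) the pool is (6, 6, 6, 7)
  run T9 (needs (2, 0, 1, 6), free (6, 6, 6, 7)); after release of (1, 1, 3, 2) the pool is (7, 7, 9, 9)
  run T5 (needs (4, 2, 3, 8), free (7, 7, 9, 9)); after release of (0, 1, 3, 2) the pool is (7, 8, 12, 11)
  run T2 (needs (3, 4, 4, 4), free (7, 8, 12, 11)); after release of (0, 0, 1, 0) the pool is (7, 8, 13, 11)


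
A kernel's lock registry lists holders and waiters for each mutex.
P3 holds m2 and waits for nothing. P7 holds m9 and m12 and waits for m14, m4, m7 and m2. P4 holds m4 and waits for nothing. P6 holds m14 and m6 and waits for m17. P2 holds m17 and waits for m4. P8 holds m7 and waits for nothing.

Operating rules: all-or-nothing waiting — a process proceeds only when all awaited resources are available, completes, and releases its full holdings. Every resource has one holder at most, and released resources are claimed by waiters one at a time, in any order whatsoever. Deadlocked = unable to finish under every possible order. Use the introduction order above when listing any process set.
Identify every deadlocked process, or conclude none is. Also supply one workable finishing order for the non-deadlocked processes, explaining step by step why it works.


Nothing here is deadlocked.
Key observation: there is no circular wait here — follow any chain and it reaches a process that is free to run now.
The rest can finish in the order P4, P3, P2, P6, P8, P7.
Walking it through:
  run P4 (it waits on nothing); releases m4
  run P3 (it waits on nothing); releases m2
  P2 waits on m4 — all released -> runs and releases m17
  P6 waits on m17 — all released -> runs and releases m14 and m6
  run P8 (it waits on nothing); releases m7
  P7 waits on m14, m4, m7 and m2 — all released -> runs and releases m9 and m12


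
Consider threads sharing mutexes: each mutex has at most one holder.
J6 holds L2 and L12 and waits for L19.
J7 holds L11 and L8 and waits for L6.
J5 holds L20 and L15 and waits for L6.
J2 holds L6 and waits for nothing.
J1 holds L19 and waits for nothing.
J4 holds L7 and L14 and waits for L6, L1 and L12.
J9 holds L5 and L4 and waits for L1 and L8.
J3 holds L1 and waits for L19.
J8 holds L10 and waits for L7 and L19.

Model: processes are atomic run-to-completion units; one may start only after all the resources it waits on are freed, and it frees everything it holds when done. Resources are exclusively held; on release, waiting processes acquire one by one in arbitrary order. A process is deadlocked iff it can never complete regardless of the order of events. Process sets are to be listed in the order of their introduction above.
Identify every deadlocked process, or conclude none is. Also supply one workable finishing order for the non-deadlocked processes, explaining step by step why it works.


Nothing here is deadlocked.
Key observation: every chain of waits terminates; starting from the processes that wait on nothing, all the rest unlock in turn.
The rest can finish in the order J2, J1, J3, J6, J5, J7, J4, J9, J8.
Step-by-step check:
  J2: no waits; runs immediately, freeing L6
  J1: no waits; runs immediately, freeing L19
  J3 waits on L19 — all released -> runs and releases L1
  J6 waits on L19 — all released -> runs and releases L2 and L12
  J5 waits on L6 — all released -> runs and releases L20 and L15
  J7 waits on L6 — all released -> runs and releases L11 and L8
  J4 waits on L6, L1 and L12 — all released -> runs and releases L7 and L14
  J9 waits on L1 and L8 — all released -> runs and releases L5 and L4
  J8 waits on L7 and L19 — all released -> runs and releases L10


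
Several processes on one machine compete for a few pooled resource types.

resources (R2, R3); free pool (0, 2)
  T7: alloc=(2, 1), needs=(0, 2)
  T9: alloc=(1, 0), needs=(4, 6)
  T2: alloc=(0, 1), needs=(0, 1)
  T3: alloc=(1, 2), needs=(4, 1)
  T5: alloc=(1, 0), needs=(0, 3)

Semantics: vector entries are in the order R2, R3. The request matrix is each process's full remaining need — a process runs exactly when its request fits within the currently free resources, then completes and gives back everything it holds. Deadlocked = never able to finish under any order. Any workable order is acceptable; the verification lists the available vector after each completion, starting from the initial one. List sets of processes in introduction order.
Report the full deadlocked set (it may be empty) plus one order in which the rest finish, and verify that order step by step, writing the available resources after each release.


The deadlocked set is T9 and T3.
Key observation: after T7, T2, T5 complete, (3, 4) is the best the pool ever gets, yet each leftover process wants more R2.
One completion order for the rest: T7, T2, T5. Verifying each step:
  pool = (0, 2)
  T7: need (0, 2) fits (0, 2); releases (2, 1), pool now (2, 3)
  T2: need (0, 1) fits (2, 3); releases (0, 1), pool now (2, 4)
  T5: need (0, 3) fits (2, 4); releases (1, 0), pool now (3, 4)
The blocked processes can never fit:
  T9 still needs (4, 6) but only (3, 4) is free — short on R2 and R3
  T3 still needs (4, 1) but only (3, 4) is free — short on R2


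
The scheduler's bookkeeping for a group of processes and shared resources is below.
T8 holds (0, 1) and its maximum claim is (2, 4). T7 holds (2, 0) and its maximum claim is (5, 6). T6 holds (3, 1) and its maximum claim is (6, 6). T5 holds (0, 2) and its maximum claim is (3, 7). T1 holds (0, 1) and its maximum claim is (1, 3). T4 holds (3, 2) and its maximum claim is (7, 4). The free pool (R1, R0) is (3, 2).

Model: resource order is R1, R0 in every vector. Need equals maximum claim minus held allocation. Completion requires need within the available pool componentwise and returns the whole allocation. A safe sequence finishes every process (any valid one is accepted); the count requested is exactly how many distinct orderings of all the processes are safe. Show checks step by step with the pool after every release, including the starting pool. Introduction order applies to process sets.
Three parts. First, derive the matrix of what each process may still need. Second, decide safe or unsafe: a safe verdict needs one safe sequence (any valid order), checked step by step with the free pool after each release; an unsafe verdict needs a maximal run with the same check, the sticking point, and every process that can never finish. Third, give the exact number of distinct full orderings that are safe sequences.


(1) Remaining need (order R1, R0):
  T8: (2, 3)
  T7: (3, 6)
  T6: (3, 5)
  T5: (3, 5)
  T1: (1, 2)
  T4: (4, 2)
(2) UNSAFE.
Key observation: after T1, T8 the pool peaks at (3, 4), and each blocked process is short somewhere: T7 on R0; T6 on R0; T5 on R0; T4 on R1.
The run T1, T8 cannot be extended any further. Walking it through:
  pool = (3, 2)
  run T1 (needs (1, 2), free (3, 2)); after release of (0, 1) the pool is (3, 3)
  run T8 (needs (2, 3), free (3, 3)); after release of (0, 1) the pool is (3, 4)
  T7 still needs (3, 6) but only (3, 4) is free — short on R0
  T6 still needs (3, 5) but only (3, 4) is free — short on R0
  T5 still needs (3, 5) but only (3, 4) is free — short on R0
  T4 still needs (4, 2) but only (3, 4) is free — short on R1
Permanently blocked: T7, T6, T5 and T4.
(3) The exact count: 0 of the possible complete orderings are safe sequences.


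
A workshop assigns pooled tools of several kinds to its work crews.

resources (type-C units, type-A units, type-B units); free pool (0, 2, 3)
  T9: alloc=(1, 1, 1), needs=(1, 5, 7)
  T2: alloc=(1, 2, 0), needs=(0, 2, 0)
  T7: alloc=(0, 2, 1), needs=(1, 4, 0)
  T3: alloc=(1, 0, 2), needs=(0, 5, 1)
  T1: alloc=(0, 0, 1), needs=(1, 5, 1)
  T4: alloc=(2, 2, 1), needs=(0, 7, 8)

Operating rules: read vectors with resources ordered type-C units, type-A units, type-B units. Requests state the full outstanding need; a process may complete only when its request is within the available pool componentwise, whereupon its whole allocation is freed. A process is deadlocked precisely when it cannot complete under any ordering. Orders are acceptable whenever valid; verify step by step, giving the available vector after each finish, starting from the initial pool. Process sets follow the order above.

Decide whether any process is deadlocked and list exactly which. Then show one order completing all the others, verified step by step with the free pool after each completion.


The deadlocked set is empty.
Key observation: T2 fits the free pool immediately, and its release cascades until everyone finishes.
One completion order for the rest: T2, T7, T1, T3, T9, T4. Check, step by step:
  pool = (0, 2, 3)
  T2 needs (0, 2, 0) <= (0, 2, 3) -> finishes; pool += (1, 2, 0) = (1, 4, 3)
  T7 needs (1, 4, 0) <= (1, 4, 3) -> finishes; pool += (0, 2, 1) = (1, 6, 4)
  T1 needs (1, 5, 1) <= (1, 6, 4) -> finishes; pool += (0, 0, 1) = (1, 6, 5)
  T3 needs (0, 5, 1) <= (1, 6, 5) -> finishes; pool += (1, 0, 2) = (2, 6, 7)
  T9 needs (1, 5, 7) <= (2, 6, 7) -> finishes; pool += (1, 1, 1) = (3, 7, 8)
  T4 needs (0, 7, 8) <= (3, 7, 8) -> finishes; pool += (2, 2, 1) = (5, 9, 9)


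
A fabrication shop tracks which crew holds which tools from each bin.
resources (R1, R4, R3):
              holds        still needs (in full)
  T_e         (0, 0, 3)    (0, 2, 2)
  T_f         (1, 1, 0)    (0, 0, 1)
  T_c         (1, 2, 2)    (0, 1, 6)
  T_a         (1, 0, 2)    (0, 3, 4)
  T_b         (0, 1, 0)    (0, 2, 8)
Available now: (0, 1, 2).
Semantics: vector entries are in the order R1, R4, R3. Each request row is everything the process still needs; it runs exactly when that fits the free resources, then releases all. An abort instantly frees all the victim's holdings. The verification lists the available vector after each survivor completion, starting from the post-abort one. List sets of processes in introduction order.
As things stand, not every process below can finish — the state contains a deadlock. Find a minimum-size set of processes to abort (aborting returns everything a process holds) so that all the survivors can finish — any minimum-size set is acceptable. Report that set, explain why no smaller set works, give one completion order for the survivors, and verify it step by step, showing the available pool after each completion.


The answer: abort T_c.
Key observation: T_a had no path to completion before; after the abort of T_c ((1, 2, 2) returned), step 2 is where it fits.
No smaller set exists: with zero aborts the deadlock remains.
Survivors finish in the order: T_e, T_a, T_f, T_b. Verifying each step (pool after the aborts first):
  pool = (1, 3, 4)
  run T_e (needs (0, 2, 2), free (1, 3, 4)); after release of (0, 0, 3) the pool is (1, 3, 7)
  run T_a (needs (0, 3, 4), free (1, 3, 7)); after release of (1, 0, 2) the pool is (2, 3, 9)
  run T_f (needs (0, 0, 1), free (2, 3, 9)); after release of (1, 1, 0) the pool is (3, 4, 9)
  run T_b (needs (0, 2, 8), free (3, 4, 9)); after release of (0, 1, 0) the pool is (3, 5, 9)


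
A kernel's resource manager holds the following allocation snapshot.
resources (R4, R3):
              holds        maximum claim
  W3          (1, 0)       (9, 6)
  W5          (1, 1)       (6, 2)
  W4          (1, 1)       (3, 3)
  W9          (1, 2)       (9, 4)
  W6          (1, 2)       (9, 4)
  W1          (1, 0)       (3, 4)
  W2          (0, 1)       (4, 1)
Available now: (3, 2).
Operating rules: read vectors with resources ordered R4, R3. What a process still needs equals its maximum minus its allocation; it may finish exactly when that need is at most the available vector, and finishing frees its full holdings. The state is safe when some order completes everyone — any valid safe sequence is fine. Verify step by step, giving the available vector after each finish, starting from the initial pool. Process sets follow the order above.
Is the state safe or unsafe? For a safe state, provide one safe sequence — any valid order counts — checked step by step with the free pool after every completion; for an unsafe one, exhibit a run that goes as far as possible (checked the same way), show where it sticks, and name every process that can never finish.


The state is UNSAFE.
Key observation: once W4, W2, W1, W5 finish, the pool peaks at (6, 5) — and every remaining process still needs more R4 than that.
The run W4, W2, W1, W5 cannot be extended any further. Walking it through:
  pool = (3, 2)
  W4 needs (2, 2) <= (3, 2) -> finishes; pool += (1, 1) = (4, 3)
  W2 needs (4, 0) <= (4, 3) -> finishes; pool += (0, 1) = (4, 4)
  W1 needs (2, 4) <= (4, 4) -> finishes; pool += (1, 0) = (5, 4)
  W5 needs (5, 1) <= (5, 4) -> finishes; pool += (1, 1) = (6, 5)
  W3 cannot run: need (8, 6) vs free (6, 5) (insufficient R4 and R3)
  W9 cannot run: need (8, 2) vs free (6, 5) (insufficient R4)
  W6 cannot run: need (8, 2) vs free (6, 5) (insufficient R4)
Processes that can never finish: W3, W9 and W6.


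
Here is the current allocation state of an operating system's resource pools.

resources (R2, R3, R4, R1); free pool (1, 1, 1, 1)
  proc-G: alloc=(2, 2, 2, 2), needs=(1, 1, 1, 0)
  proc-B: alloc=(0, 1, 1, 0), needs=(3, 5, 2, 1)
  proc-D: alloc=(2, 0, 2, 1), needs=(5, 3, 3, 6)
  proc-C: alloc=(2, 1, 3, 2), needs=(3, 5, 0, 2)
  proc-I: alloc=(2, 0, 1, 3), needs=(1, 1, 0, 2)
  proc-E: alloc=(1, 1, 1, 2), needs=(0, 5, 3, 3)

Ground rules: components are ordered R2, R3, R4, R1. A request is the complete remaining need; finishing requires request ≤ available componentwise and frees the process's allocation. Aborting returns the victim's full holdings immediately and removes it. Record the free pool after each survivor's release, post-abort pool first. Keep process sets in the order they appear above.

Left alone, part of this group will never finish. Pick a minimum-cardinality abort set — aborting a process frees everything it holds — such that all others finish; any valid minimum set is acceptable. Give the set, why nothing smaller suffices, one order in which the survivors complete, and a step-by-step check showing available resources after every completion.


Abort proc-B and proc-E.
Key observation: before aborting proc-B and proc-E, proc-C was permanently blocked — no order could ever run it; afterwards it completes at step 3.
Minimality, checking each single-abort alternative: proc-G alone leaves proc-B blocked (short on R3); proc-B alone leaves proc-C blocked (short on R3); proc-D alone leaves proc-B blocked (short on R3); proc-C alone leaves proc-B blocked (short on R3); proc-I alone leaves proc-B blocked (short on R3); proc-E alone leaves proc-B blocked (short on R3).
Survivors finish in the order: proc-G, proc-I, proc-C, proc-D. Step-by-step check (pool after the aborts first):
  pool = (2, 3, 3, 3)
  proc-G: need (1, 1, 1, 0) fits (2, 3, 3, 3); releases (2, 2, 2, 2), pool now (4, 5, 5, 5)
  proc-I: need (1, 1, 0, 2) fits (4, 5, 5, 5); releases (2, 0, 1, 3), pool now (6, 5, 6, 8)
  proc-C: need (3, 5, 0, 2) fits (6, 5, 6, 8); releases (2, 1, 3, 2), pool now (8, 6, 9, 10)
  proc-D: need (5, 3, 3, 6) fits (8, 6, 9, 10); releases (2, 0, 2, 1), pool now (10, 6, 11, 11)


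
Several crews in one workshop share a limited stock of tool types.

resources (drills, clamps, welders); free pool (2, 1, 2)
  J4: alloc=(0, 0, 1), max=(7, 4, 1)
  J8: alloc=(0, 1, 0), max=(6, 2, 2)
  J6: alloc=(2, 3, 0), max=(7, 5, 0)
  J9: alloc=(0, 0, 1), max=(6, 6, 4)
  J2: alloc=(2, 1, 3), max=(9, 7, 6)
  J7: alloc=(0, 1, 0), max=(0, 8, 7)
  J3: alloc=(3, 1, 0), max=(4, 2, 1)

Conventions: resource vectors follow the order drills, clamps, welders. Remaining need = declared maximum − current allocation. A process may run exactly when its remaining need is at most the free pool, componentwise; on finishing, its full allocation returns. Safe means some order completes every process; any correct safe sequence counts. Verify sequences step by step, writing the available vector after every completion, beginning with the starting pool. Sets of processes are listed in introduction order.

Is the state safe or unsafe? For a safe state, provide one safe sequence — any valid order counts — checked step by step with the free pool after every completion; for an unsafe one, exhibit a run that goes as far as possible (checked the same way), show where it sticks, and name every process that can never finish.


The state is SAFE; one workable sequence: J3, J6, J4, J8, J2, J9, J7.
Key observation: the first exact fit in this order is J3 — it needs (1, 1, 1) with (2, 1, 2) free, meeting a requested resource to the last unit.
Verifying each step:
  pool = (2, 1, 2)
  J3 needs (1, 1, 1) <= (2, 1, 2) -> finishes; pool += (3, 1, 0) = (5, 2, 2)
  J6 needs (5, 2, 0) <= (5, 2, 2) -> finishes; pool += (2, 3, 0) = (7, 5, 2)
  J4 needs (7, 4, 0) <= (7, 5, 2) -> finishes; pool += (0, 0, 1) = (7, 5, 3)
  J8 needs (6, 1, 2) <= (7, 5, 3) -> finishes; pool += (0, 1, 0) = (7, 6, 3)
  J2 needs (7, 6, 3) <= (7, 6, 3) -> finishes; pool += (2, 1, 3) = (9, 7, 6)
  J9 needs (6, 6, 3) <= (9, 7, 6) -> finishes; pool += (0, 0, 1) = (9, 7, 7)
  J7 needs (0, 7, 7) <= (9, 7, 7) -> finishes; pool += (0, 1, 0) = (9, 8, 7)


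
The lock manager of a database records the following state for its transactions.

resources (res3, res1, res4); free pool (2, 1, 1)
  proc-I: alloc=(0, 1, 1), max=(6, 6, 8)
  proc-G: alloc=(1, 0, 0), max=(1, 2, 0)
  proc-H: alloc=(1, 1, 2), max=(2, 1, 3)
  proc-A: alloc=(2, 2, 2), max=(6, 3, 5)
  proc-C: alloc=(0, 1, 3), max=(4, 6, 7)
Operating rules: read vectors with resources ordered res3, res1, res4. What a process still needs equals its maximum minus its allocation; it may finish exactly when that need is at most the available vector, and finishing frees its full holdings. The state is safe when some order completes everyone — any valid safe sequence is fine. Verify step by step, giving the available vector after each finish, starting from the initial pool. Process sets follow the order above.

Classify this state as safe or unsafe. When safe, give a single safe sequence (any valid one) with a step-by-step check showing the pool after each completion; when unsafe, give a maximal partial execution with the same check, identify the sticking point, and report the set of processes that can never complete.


UNSAFE — no complete ordering exists.
Key observation: after proc-H, proc-G, proc-A complete, (6, 4, 5) is the best the pool ever gets, yet each leftover process wants more res1.
A maximal execution: proc-H, proc-G, proc-A — then nothing else fits. Step-by-step check:
  pool = (2, 1, 1)
  proc-H: need (1, 0, 1) fits (2, 1, 1); releases (1, 1, 2), pool now (3, 2, 3)
  proc-G: need (0, 2, 0) fits (3, 2, 3); releases (1, 0, 0), pool now (4, 2, 3)
  proc-A: need (4, 1, 3) fits (4, 2, 3); releases (2, 2, 2), pool now (6, 4, 5)
  blocked: proc-I wants (6, 5, 7), pool (6, 4, 5) — not enough res1 and res4
  blocked: proc-C wants (4, 5, 4), pool (6, 4, 5) — not enough res1
Permanently blocked: proc-I and proc-C.
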